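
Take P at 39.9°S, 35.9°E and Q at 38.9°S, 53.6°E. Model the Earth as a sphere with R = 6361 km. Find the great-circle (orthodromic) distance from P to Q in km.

cos σ = sin φ₁ sin φ₂ + cos φ₁ cos φ₂ cos Δλ
      = sin(-39.90°)sin(-38.90°) + cos(-39.90°)cos(-38.90°)cos(17.70°) = 0.9716
σ = 13.691° → d = Rσ = 6361·0.23896 = 1520 km

1520 km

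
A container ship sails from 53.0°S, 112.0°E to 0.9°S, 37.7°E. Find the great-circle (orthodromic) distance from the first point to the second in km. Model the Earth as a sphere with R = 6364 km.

Haversine: a = sin²(Δφ/2)+cos φ₁ cos φ₂ sin²(Δλ/2) = 0.41231;  σ = 2·atan2(√a,√(1−a))
σ = 79.899° → d = Rσ = 6364·1.39451 = 8875 km

8875 km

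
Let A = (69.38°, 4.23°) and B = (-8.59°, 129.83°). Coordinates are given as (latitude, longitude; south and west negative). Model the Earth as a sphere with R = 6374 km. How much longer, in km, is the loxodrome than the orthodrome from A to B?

1189 km

Great circle: cos σ = sin φ₁ sin φ₂ + cos φ₁ cos φ₂ cos Δλ,  σ = 1.9204 rad → d_gc = 12240.45 km
Rhumb line: Δψ = -1.8547, q = Δφ/Δψ = 0.7337, d_rh = R√(Δφ²+q²Δλ²) = 13429.03 km
Excess = 13429.03 − 12240.45 = 1188.58 ≈ 1189 km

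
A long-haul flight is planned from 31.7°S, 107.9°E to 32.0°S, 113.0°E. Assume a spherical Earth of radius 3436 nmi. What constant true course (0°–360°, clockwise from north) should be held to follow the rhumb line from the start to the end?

Δψ = ln[tan(π/4+φ₂/2)/tan(π/4+φ₁/2)] = -0.0062
Δλ = +0.0890 rad (taken the short way round)
course = atan2(Δλ, Δψ) = 93.96°

94.0°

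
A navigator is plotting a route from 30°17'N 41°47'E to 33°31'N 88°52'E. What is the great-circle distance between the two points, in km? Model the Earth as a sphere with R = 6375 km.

Haversine: a = sin²(Δφ/2)+cos φ₁ cos φ₂ sin²(Δλ/2) = 0.11565;  σ = 2·atan2(√a,√(1−a))
σ = 39.763° → d = Rσ = 6375·0.69400 = 4424 km

4424 km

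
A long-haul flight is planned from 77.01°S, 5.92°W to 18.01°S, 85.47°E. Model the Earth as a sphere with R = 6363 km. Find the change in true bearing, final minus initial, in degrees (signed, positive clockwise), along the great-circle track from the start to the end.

Initial bearing θ₁ = atan2(sin Δλ cos φ₂, cos φ₁ sin φ₂ − sin φ₁ cos φ₂ cos Δλ) = 95.53°
Final bearing θ₂ = (initial bearing from the destination back to the start) + 180° = 13.61°
Δθ = θ₂ − θ₁ = -81.9°

-81.9°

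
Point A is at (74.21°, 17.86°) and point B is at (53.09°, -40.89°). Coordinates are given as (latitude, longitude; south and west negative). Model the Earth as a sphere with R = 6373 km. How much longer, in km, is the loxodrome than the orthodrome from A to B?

Great circle: cos σ = sin φ₁ sin φ₂ + cos φ₁ cos φ₂ cos Δλ,  σ = 0.5468 rad → d_gc = 3484.8 km
Rhumb line: Δψ = -0.8782, q = Δφ/Δψ = 0.4197, d_rh = R√(Δφ²+q²Δλ²) = 3611.4 km
Excess = 3611.4 − 3484.8 = 126.6 ≈ 127 km

127 km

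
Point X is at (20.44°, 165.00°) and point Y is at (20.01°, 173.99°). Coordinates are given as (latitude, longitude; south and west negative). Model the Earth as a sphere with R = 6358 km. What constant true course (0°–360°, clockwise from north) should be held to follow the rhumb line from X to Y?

Δψ = ln[tan(π/4+φ₂/2)/tan(π/4+φ₁/2)] = -0.0080
Δλ = +0.1569 rad (taken the short way round)
course = atan2(Δλ, Δψ) = 92.92°

92.9°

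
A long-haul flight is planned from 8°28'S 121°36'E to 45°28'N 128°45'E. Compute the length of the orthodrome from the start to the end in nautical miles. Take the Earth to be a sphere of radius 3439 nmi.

3260 nmi

cos σ = sin φ₁ sin φ₂ + cos φ₁ cos φ₂ cos Δλ
      = sin(-8.47°)sin(45.47°) + cos(-8.47°)cos(45.47°)cos(7.15°) = 0.5833
σ = 54.315° → d = Rσ = 3439·0.94797 = 3260 nmi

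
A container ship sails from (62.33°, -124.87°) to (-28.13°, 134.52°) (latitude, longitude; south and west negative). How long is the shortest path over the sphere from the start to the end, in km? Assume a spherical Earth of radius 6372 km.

13294 km

Haversine: a = sin²(Δφ/2)+cos φ₁ cos φ₂ sin²(Δλ/2) = 0.74648;  σ = 2·atan2(√a,√(1−a))
σ = 119.535° → d = Rσ = 6372·2.08628 = 13294 km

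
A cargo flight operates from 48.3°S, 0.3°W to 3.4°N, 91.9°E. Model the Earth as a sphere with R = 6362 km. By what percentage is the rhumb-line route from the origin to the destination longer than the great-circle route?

Great circle: σ = 1.6406 rad → d_gc = Rσ = 10437.7 km
Rhumb: Δφ = +0.9023, Δλ = +1.6092, Δψ = +1.0247, q = Δφ/Δψ = 0.8806 → d_rh = R√(Δφ²+q²Δλ²) = 10687.8 km
Excess = (10687.8 − 10437.7) / 10437.7 = 250.1 / 10437.7 = 2.40% ≈ 2.4%

2.4%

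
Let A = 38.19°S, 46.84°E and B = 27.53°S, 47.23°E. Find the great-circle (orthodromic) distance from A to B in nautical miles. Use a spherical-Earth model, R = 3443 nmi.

Haversine: a = sin²(Δφ/2)+cos φ₁ cos φ₂ sin²(Δλ/2) = 0.00864;  σ = 2·atan2(√a,√(1−a))
σ = 10.665° → d = Rσ = 3443·0.18614 = 641 nmi

641 nmi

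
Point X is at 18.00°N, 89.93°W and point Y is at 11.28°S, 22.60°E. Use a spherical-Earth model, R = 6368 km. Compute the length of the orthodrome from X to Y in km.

cos σ = sin φ₁ sin φ₂ + cos φ₁ cos φ₂ cos Δλ
      = sin(18.00°)sin(-11.28°) + cos(18.00°)cos(-11.28°)cos(112.53°) = -0.4178
σ = 114.697° → d = Rσ = 6368·2.00184 = 12748 km

12748 km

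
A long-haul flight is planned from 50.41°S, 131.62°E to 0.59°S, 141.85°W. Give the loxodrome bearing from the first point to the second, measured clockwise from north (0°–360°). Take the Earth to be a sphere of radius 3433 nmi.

Meridional parts: M(φ₁)=-1.0219, M(φ₂)=-0.0103 → ΔM = +1.0116;  Δλ = +1.5102 rad
tan C = Δλ / ΔM = +1.4930 → C = 56.19°

56.2°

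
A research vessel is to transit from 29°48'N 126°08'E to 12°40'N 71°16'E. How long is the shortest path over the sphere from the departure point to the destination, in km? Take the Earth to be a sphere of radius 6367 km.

5934 km

Haversine: a = sin²(Δφ/2)+cos φ₁ cos φ₂ sin²(Δλ/2) = 0.20190;  σ = 2·atan2(√a,√(1−a))
σ = 53.401° → d = Rσ = 6367·0.93203 = 5934 km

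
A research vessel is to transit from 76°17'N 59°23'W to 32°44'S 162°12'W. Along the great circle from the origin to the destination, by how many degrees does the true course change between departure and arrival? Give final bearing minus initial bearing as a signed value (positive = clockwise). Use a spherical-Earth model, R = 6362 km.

At departure: θ₁ = atan2(sin Δλ cos φ₂, cos φ₁ sin φ₂ − sin φ₁ cos φ₂ cos Δλ) = 273.70°
At arrival: θ₂ = atan2(sin Δλ cos φ₁, −cos φ₂ sin φ₁ + sin φ₂ cos φ₁ cos Δλ) = 196.34°
Δθ = θ₂ − θ₁ = -77.4°

-77.4°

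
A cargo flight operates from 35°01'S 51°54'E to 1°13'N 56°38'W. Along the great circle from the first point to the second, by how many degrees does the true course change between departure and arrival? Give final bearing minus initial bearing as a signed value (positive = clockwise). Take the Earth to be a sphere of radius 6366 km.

+46.1°

At departure: θ₁ = atan2(sin Δλ cos φ₂, cos φ₁ sin φ₂ − sin φ₁ cos φ₂ cos Δλ) = 260.13°
At arrival: θ₂ = atan2(sin Δλ cos φ₁, −cos φ₂ sin φ₁ + sin φ₂ cos φ₁ cos Δλ) = 306.19°
Δθ = θ₂ − θ₁ = +46.1°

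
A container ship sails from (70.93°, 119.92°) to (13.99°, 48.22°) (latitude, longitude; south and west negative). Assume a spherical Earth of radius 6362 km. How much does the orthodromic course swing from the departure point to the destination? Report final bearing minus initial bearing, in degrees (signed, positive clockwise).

Initial bearing θ₁ = atan2(sin Δλ cos φ₂, cos φ₁ sin φ₂ − sin φ₁ cos φ₂ cos Δλ) = 257.22°
Final bearing θ₂ = (initial bearing from the destination back to the start) + 180° = 199.17°
Δθ = θ₂ − θ₁ = -58.0°

-58.0°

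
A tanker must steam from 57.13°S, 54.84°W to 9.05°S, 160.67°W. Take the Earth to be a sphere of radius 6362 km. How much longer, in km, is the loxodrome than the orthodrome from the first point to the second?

626 km

Great circle: cos σ = sin φ₁ sin φ₂ + cos φ₁ cos φ₂ cos Δλ,  σ = 1.5849 rad → d_gc = 10083.1 km
Rhumb line: Δψ = +1.0622, q = Δφ/Δψ = 0.7900, d_rh = R√(Δφ²+q²Δλ²) = 10708.9 km
Excess = 10708.9 − 10083.1 = 625.8 ≈ 626 km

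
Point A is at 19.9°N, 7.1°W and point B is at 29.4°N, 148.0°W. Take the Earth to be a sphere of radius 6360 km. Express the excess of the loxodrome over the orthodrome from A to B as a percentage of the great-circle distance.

8.7%

Great circle: σ = 2.0585 rad → d_gc = Rσ = 13092.3 km
Rhumb: Δφ = +0.1658, Δλ = -2.4592, Δψ = +0.1827, q = Δφ/Δψ = 0.9074 → d_rh = R√(Δφ²+q²Δλ²) = 14231.0 km
Excess = (14231.0 − 13092.3) / 13092.3 = 1138.7 / 13092.3 = 8.70% ≈ 8.7%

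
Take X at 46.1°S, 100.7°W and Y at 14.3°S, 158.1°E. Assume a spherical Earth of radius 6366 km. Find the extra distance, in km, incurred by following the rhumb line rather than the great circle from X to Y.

Great circle: cos σ = sin φ₁ sin φ₂ + cos φ₁ cos φ₂ cos Δλ,  σ = 1.5233 rad → d_gc = 9697.4 km
Rhumb line: Δψ = +0.6566, q = Δφ/Δψ = 0.8453, d_rh = R√(Δφ²+q²Δλ²) = 10140.3 km
Excess = 10140.3 − 9697.4 = 442.9 ≈ 443 km

443 km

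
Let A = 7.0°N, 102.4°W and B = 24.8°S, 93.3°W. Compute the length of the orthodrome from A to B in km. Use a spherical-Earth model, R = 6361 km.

3665 km

Haversine: a = sin²(Δφ/2)+cos φ₁ cos φ₂ sin²(Δλ/2) = 0.08072;  σ = 2·atan2(√a,√(1−a))
σ = 33.012° → d = Rσ = 6361·0.57618 = 3665 km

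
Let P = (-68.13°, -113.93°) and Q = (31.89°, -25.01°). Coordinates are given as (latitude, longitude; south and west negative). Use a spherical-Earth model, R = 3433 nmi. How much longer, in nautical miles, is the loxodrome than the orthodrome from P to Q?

Great circle: cos σ = sin φ₁ sin φ₂ + cos φ₁ cos φ₂ cos Δλ,  σ = 2.0764 rad → d_gc = 7128.2 nmi
Rhumb line: Δψ = +2.2318, q = Δφ/Δψ = 0.7822, d_rh = R√(Δφ²+q²Δλ²) = 7299.5 nmi
Excess = 7299.5 − 7128.2 = 171.3 ≈ 171 nmi

171 nmi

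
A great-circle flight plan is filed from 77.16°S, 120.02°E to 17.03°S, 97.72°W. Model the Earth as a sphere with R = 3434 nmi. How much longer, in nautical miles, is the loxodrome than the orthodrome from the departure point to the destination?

Great circle: cos σ = sin φ₁ sin φ₂ + cos φ₁ cos φ₂ cos Δλ,  σ = 1.4530 rad → d_gc = 4989.6 nmi
Rhumb line: Δψ = +1.8829, q = Δφ/Δψ = 0.5574, d_rh = R√(Δφ²+q²Δλ²) = 5964.2 nmi
Excess = 5964.2 − 4989.6 = 974.6 ≈ 975 nmi

975 nmi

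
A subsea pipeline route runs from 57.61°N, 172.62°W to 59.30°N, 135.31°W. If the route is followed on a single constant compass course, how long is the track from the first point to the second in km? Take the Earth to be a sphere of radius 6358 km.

2174 km

Δψ = ln[tan(π/4+φ₂/2)/tan(π/4+φ₁/2)] = +0.0564;  Δφ = +0.0295 rad,  Δλ = +0.6512 rad
q = Δφ/Δψ = 0.5230
d = R·√(Δφ² + q²Δλ²) = 6358·0.34187 = 2174 km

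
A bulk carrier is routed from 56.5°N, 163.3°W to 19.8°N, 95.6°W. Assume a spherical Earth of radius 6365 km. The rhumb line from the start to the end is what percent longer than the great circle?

Great circle: σ = 1.0707 rad → d_gc = Rσ = 6814.9 km
Rhumb: Δφ = -0.6405, Δλ = +1.1816, Δψ = -0.8481, q = Δφ/Δψ = 0.7553 → d_rh = R√(Δφ²+q²Δλ²) = 6991.9 km
Excess = (6991.9 − 6814.9) / 6814.9 = 177.0 / 6814.9 = 2.60% ≈ 2.6%

2.6%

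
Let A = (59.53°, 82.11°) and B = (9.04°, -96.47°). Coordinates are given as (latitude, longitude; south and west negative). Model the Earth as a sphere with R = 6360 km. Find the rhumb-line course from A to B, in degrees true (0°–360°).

Meridional parts: M(φ₁)=+1.3007, M(φ₂)=+0.1584 → ΔM = -1.1422;  Δλ = -3.1168 rad
tan C = Δλ / ΔM = +2.7287 → C = 249.87°

249.9°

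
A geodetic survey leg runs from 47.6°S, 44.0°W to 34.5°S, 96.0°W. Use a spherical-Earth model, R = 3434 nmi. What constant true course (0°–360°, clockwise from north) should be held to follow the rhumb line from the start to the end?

288.6°

Meridional parts: M(φ₁)=-0.9471, M(φ₂)=-0.6422 → ΔM = +0.3049;  Δλ = -0.9076 rad
tan C = Δλ / ΔM = -2.9770 → C = 288.57°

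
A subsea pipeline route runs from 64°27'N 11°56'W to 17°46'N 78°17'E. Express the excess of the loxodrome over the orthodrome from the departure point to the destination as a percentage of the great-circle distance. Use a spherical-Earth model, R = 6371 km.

Great circle: σ = 1.2935 rad → d_gc = Rσ = 8240.9 km
Rhumb: Δφ = -0.8148, Δλ = +1.5746, Δψ = -1.1688, q = Δφ/Δψ = 0.6971 → d_rh = R√(Δφ²+q²Δλ²) = 8709.2 km
Excess = (8709.2 − 8240.9) / 8240.9 = 468.3 / 8240.9 = 5.68% ≈ 5.7%

5.7%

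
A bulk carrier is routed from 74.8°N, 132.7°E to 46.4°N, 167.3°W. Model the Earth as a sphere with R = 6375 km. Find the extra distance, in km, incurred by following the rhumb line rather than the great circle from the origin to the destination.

152 km

Great circle: cos σ = sin φ₁ sin φ₂ + cos φ₁ cos φ₂ cos Δλ,  σ = 0.6612 rad → d_gc = 4215.3 km
Rhumb line: Δψ = -1.0978, q = Δφ/Δψ = 0.4515, d_rh = R√(Δφ²+q²Δλ²) = 4367.0 km
Excess = 4367.0 − 4215.3 = 151.7 ≈ 152 km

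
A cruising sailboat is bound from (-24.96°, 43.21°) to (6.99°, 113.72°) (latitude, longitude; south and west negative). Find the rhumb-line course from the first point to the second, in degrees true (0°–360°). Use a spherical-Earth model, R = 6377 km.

65.1°

Meridional parts: M(φ₁)=-0.4501, M(φ₂)=+0.1223 → ΔM = +0.5724;  Δλ = +1.2306 rad
tan C = Δλ / ΔM = +2.1499 → C = 65.06°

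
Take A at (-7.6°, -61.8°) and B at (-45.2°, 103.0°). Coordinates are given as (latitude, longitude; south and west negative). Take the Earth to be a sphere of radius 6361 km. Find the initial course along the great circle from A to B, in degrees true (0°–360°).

166.9°

N = sin Δλ·cos φ₂ = +0.1847;  D = cos φ₁ sin φ₂ − sin φ₁ cos φ₂ cos Δλ = -0.7933
initial course = atan2(N, D) = 166.89°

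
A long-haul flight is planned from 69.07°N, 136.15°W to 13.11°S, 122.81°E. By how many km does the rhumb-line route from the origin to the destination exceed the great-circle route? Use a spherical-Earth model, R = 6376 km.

603 km

Great circle: cos σ = sin φ₁ sin φ₂ + cos φ₁ cos φ₂ cos Δλ,  σ = 1.8530 rad → d_gc = 11814.8 km
Rhumb line: Δψ = -1.9198, q = Δφ/Δψ = 0.7471, d_rh = R√(Δφ²+q²Δλ²) = 12417.8 km
Excess = 12417.8 − 11814.8 = 603.0 ≈ 603 km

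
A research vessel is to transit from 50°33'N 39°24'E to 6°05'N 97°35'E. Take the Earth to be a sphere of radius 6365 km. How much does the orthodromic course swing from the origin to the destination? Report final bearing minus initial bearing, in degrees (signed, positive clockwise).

+31.8°

Initial bearing θ₁ = atan2(sin Δλ cos φ₂, cos φ₁ sin φ₂ − sin φ₁ cos φ₂ cos Δλ) = 111.77°
Final bearing θ₂ = (initial bearing from the destination back to the start) + 180° = 143.60°
Δθ = θ₂ − θ₁ = +31.8°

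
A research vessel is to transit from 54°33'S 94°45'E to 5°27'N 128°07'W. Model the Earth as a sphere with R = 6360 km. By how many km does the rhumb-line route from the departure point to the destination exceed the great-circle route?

Great circle: cos σ = sin φ₁ sin φ₂ + cos φ₁ cos φ₂ cos Δλ,  σ = 2.0950 rad → d_gc = 13324.4 km
Rhumb line: Δψ = +1.2359, q = Δφ/Δψ = 0.8473, d_rh = R√(Δφ²+q²Δλ²) = 14516.3 km
Excess = 14516.3 − 13324.4 = 1191.9 ≈ 1192 km

1192 km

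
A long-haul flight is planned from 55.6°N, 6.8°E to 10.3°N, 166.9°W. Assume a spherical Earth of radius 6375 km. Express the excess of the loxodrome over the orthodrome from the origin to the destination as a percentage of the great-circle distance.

27.9%

Great circle: σ = 1.9877 rad → d_gc = Rσ = 12671.9 km
Rhumb: Δφ = -0.7906, Δλ = -3.0316, Δψ = -0.9919, q = Δφ/Δψ = 0.7971 → d_rh = R√(Δφ²+q²Δλ²) = 16208.9 km
Excess = (16208.9 − 12671.9) / 12671.9 = 3537.0 / 12671.9 = 27.91% ≈ 27.9%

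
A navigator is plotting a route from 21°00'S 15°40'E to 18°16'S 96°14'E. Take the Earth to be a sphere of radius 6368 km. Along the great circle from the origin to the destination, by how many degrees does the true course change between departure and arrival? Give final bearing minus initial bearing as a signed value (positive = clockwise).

Initial bearing θ₁ = atan2(sin Δλ cos φ₂, cos φ₁ sin φ₂ − sin φ₁ cos φ₂ cos Δλ) = 104.19°
Final bearing θ₂ = (initial bearing from the destination back to the start) + 180° = 72.39°
Δθ = θ₂ − θ₁ = -31.8°

-31.8°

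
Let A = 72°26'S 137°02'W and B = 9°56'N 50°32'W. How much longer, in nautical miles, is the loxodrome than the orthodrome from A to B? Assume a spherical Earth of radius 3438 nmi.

Great circle: cos σ = sin φ₁ sin φ₂ + cos φ₁ cos φ₂ cos Δλ,  σ = 1.7176 rad → d_gc = 5905.22 nmi
Rhumb line: Δψ = +2.0417, q = Δφ/Δψ = 0.7041, d_rh = R√(Δφ²+q²Δλ²) = 6146.73 nmi
Excess = 6146.73 − 5905.22 = 241.51 ≈ 242 nmi

242 nmi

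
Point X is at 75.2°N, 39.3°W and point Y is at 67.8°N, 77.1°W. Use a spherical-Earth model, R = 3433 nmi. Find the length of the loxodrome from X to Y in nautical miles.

Rhumb course C = atan2(Δλ, Δψ) with Δψ = ln[tan(π/4+φ₂/2)/tan(π/4+φ₁/2)] = -0.4125, Δλ = -0.6597 → C = 237.98°
d = R·|Δφ| / |cos C| = 3433·0.12915 / 0.53016 = 836 nmi

836 nmi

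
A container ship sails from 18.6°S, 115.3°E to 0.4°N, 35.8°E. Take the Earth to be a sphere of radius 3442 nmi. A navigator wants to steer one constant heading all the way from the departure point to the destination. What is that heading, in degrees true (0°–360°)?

Δψ = ln[tan(π/4+φ₂/2)/tan(π/4+φ₁/2)] = +0.3375
Δλ = -1.3875 rad (taken the short way round)
course = atan2(Δλ, Δψ) = 283.67°

283.7°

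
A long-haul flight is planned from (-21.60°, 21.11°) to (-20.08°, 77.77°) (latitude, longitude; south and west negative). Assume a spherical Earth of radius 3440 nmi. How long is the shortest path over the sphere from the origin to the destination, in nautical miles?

3163 nmi

Haversine: a = sin²(Δφ/2)+cos φ₁ cos φ₂ sin²(Δλ/2) = 0.19683;  σ = 2·atan2(√a,√(1−a))
σ = 52.675° → d = Rσ = 3440·0.91935 = 3163 nmi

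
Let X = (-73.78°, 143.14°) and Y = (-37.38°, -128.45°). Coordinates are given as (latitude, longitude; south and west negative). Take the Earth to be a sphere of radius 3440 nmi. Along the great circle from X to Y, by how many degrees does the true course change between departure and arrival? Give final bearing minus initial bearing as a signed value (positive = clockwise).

-80.4°

At departure: θ₁ = atan2(sin Δλ cos φ₂, cos φ₁ sin φ₂ − sin φ₁ cos φ₂ cos Δλ) = 100.58°
At arrival: θ₂ = atan2(sin Δλ cos φ₁, −cos φ₂ sin φ₁ + sin φ₂ cos φ₁ cos Δλ) = 20.21°
Δθ = θ₂ − θ₁ = -80.4°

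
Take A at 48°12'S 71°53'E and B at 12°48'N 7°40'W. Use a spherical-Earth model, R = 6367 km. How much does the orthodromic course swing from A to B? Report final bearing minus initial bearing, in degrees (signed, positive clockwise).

Initial bearing θ₁ = atan2(sin Δλ cos φ₂, cos φ₁ sin φ₂ − sin φ₁ cos φ₂ cos Δλ) = 286.25°
Final bearing θ₂ = (initial bearing from the destination back to the start) + 180° = 318.99°
Δθ = θ₂ − θ₁ = +32.7°

+32.7°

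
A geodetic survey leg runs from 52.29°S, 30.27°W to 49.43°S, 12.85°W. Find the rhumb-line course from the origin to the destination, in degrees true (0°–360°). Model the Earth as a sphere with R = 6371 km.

Meridional parts: M(φ₁)=-1.0744, M(φ₂)=-0.9953 → ΔM = +0.0791;  Δλ = +0.3040 rad
tan C = Δλ / ΔM = +3.8431 → C = 75.41°

75.4°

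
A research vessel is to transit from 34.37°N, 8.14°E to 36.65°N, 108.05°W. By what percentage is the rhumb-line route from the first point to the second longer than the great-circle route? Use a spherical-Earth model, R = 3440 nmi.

Great circle: σ = 1.5261 rad → d_gc = Rσ = 5249.7 nmi
Rhumb: Δφ = +0.0398, Δλ = -2.0279, Δψ = +0.0489, q = Δφ/Δψ = 0.8139 → d_rh = R√(Δφ²+q²Δλ²) = 5679.4 nmi
Excess = (5679.4 − 5249.7) / 5249.7 = 429.7 / 5249.7 = 8.19% ≈ 8.2%

8.2%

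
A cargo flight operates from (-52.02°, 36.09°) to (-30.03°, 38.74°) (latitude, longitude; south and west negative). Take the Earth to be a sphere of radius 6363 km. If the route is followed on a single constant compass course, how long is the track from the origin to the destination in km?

Δψ = ln[tan(π/4+φ₂/2)/tan(π/4+φ₁/2)] = +0.5168;  Δφ = +0.3838 rad,  Δλ = +0.0463 rad
q = Δφ/Δψ = 0.7426
d = R·√(Δφ² + q²Δλ²) = 6363·0.38533 = 2452 km

2452 km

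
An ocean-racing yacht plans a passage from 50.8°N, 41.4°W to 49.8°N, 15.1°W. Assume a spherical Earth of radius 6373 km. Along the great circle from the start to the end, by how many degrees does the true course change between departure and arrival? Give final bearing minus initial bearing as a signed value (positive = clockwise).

At departure: θ₁ = atan2(sin Δλ cos φ₂, cos φ₁ sin φ₂ − sin φ₁ cos φ₂ cos Δλ) = 83.16°
At arrival: θ₂ = atan2(sin Δλ cos φ₁, −cos φ₂ sin φ₁ + sin φ₂ cos φ₁ cos Δλ) = 103.54°
Δθ = θ₂ − θ₁ = +20.4°

+20.4°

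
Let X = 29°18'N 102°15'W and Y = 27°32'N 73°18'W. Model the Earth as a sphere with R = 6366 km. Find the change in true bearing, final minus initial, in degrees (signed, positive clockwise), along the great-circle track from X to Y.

Initial bearing θ₁ = atan2(sin Δλ cos φ₂, cos φ₁ sin φ₂ − sin φ₁ cos φ₂ cos Δλ) = 86.88°
Final bearing θ₂ = (initial bearing from the destination back to the start) + 180° = 100.89°
Δθ = θ₂ − θ₁ = +14.0°

+14.0°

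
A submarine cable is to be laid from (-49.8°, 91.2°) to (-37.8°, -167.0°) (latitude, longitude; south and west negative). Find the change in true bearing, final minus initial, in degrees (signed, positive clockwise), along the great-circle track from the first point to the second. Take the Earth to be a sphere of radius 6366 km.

Initial bearing θ₁ = atan2(sin Δλ cos φ₂, cos φ₁ sin φ₂ − sin φ₁ cos φ₂ cos Δλ) = 123.86°
Final bearing θ₂ = (initial bearing from the destination back to the start) + 180° = 42.71°
Δθ = θ₂ − θ₁ = -81.2°

-81.2°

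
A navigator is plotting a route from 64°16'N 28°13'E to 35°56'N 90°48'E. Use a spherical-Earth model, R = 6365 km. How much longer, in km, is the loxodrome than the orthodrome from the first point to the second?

Great circle: cos σ = sin φ₁ sin φ₂ + cos φ₁ cos φ₂ cos Δλ,  σ = 0.8086 rad → d_gc = 5146.7 km
Rhumb line: Δψ = -0.8037, q = Δφ/Δψ = 0.6153, d_rh = R√(Δφ²+q²Δλ²) = 5310.8 km
Excess = 5310.8 − 5146.7 = 164.1 ≈ 164 km

164 km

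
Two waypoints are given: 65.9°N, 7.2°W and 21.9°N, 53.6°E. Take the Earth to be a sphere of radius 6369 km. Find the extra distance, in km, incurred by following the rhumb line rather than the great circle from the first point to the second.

167 km

Great circle: cos σ = sin φ₁ sin φ₂ + cos φ₁ cos φ₂ cos Δλ,  σ = 1.0177 rad → d_gc = 6481.9 km
Rhumb line: Δψ = -1.1524, q = Δφ/Δψ = 0.6664, d_rh = R√(Δφ²+q²Δλ²) = 6648.9 km
Excess = 6648.9 − 6481.9 = 167.0 ≈ 167 km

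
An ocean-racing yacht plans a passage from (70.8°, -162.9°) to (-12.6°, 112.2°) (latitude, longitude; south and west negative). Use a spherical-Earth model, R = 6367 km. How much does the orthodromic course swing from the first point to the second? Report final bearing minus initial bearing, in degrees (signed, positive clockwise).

-61.6°

At departure: θ₁ = atan2(sin Δλ cos φ₂, cos φ₁ sin φ₂ − sin φ₁ cos φ₂ cos Δλ) = 261.02°
At arrival: θ₂ = atan2(sin Δλ cos φ₁, −cos φ₂ sin φ₁ + sin φ₂ cos φ₁ cos Δλ) = 199.44°
Δθ = θ₂ − θ₁ = -61.6°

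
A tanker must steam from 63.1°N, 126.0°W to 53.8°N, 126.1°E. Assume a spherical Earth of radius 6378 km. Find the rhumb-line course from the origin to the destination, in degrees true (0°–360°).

Meridional parts: M(φ₁)=+1.4306, M(φ₂)=+1.1183 → ΔM = -0.3124;  Δλ = -1.8832 rad
tan C = Δλ / ΔM = +6.0285 → C = 260.58°

260.6°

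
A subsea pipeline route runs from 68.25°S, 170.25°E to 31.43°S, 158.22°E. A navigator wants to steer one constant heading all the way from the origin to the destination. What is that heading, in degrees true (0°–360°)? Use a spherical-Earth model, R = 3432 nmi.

Δψ = ln[tan(π/4+φ₂/2)/tan(π/4+φ₁/2)] = +1.0713
Δλ = -0.2100 rad (taken the short way round)
course = atan2(Δλ, Δψ) = 348.91°

348.9°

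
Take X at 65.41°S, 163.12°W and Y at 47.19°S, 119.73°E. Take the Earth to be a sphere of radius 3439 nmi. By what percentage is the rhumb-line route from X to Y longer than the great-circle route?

Great circle: σ = 0.7525 rad → d_gc = Rσ = 2587.9 nmi
Rhumb: Δφ = +0.3180, Δλ = -1.3465, Δψ = +0.5870, q = Δφ/Δψ = 0.5417 → d_rh = R√(Δφ²+q²Δλ²) = 2736.6 nmi
Excess = (2736.6 − 2587.9) / 2587.9 = 148.7 / 2587.9 = 5.746% ≈ 5.7%

5.7%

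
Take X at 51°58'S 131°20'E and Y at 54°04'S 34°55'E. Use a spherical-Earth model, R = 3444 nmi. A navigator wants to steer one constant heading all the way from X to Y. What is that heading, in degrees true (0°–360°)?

267.9°

Δψ = ln[tan(π/4+φ₂/2)/tan(π/4+φ₁/2)] = -0.0609
Δλ = -1.6828 rad (taken the short way round)
course = atan2(Δλ, Δψ) = 267.93°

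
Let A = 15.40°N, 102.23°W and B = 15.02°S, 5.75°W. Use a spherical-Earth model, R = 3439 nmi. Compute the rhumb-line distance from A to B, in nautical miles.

6007 nmi

Rhumb course C = atan2(Δλ, Δψ) with Δψ = ln[tan(π/4+φ₂/2)/tan(π/4+φ₁/2)] = -0.5373, Δλ = +1.6839 → C = 107.70°
d = R·|Δφ| / |cos C| = 3439·0.53093 / 0.30397 = 6007 nmi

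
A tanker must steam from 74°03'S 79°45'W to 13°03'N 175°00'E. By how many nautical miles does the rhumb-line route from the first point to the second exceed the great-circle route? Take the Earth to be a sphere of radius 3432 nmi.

Great circle: cos σ = sin φ₁ sin φ₂ + cos φ₁ cos φ₂ cos Δλ,  σ = 1.8624 rad → d_gc = 6391.9 nmi
Rhumb line: Δψ = +2.1952, q = Δφ/Δψ = 0.6925, d_rh = R√(Δφ²+q²Δλ²) = 6803.0 nmi
Excess = 6803.0 − 6391.9 = 411.1 ≈ 411 nmi

411 nmi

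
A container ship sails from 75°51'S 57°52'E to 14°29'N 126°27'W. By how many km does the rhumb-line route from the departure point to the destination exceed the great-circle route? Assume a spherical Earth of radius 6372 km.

Great circle: cos σ = sin φ₁ sin φ₂ + cos φ₁ cos φ₂ cos Δλ,  σ = 2.0698 rad → d_gc = 13188.6 km
Rhumb line: Δψ = +2.3421, q = Δφ/Δψ = 0.6732, d_rh = R√(Δφ²+q²Δλ²) = 16550.3 km
Excess = 16550.3 − 13188.6 = 3361.7 ≈ 3362 km

3362 km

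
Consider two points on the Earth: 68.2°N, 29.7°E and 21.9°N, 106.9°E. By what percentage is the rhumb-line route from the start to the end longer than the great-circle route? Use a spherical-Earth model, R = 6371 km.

4.5%

Great circle: σ = 1.1344 rad → d_gc = Rσ = 7227.4 km
Rhumb: Δφ = -0.8081, Δλ = +1.3474, Δψ = -1.2554, q = Δφ/Δψ = 0.6437 → d_rh = R√(Δφ²+q²Δλ²) = 7552.3 km
Excess = (7552.3 − 7227.4) / 7227.4 = 324.9 / 7227.4 = 4.50% ≈ 4.5%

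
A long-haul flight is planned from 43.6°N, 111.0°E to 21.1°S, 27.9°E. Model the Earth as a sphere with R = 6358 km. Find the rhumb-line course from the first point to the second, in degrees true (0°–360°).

229.8°

Meridional parts: M(φ₁)=+0.8472, M(φ₂)=-0.3769 → ΔM = -1.2241;  Δλ = -1.4504 rad
tan C = Δλ / ΔM = +1.1848 → C = 229.84°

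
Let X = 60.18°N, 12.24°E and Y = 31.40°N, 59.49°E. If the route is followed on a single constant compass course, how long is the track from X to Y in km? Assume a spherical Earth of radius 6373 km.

4773 km

Δψ = ln[tan(π/4+φ₂/2)/tan(π/4+φ₁/2)] = -0.7455;  Δφ = -0.5023 rad,  Δλ = +0.8247 rad
q = Δφ/Δψ = 0.6738
d = R·√(Δφ² + q²Δλ²) = 6373·0.74902 = 4773 km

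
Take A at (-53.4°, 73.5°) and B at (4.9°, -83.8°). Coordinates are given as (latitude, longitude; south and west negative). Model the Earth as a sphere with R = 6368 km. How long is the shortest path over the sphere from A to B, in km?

Haversine: a = sin²(Δφ/2)+cos φ₁ cos φ₂ sin²(Δλ/2) = 0.80830;  σ = 2·atan2(√a,√(1−a))
σ = 128.069° → d = Rσ = 6368·2.23522 = 14234 km

14234 km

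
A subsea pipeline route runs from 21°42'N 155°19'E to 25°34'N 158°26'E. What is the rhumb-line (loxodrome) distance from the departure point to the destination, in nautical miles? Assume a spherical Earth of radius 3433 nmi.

Rhumb course C = atan2(Δλ, Δψ) with Δψ = ln[tan(π/4+φ₂/2)/tan(π/4+φ₁/2)] = +0.0737, Δλ = +0.0544 → C = 36.44°
d = R·|Δφ| / |cos C| = 3433·0.06749 / 0.80452 = 288 nmi

288 nmi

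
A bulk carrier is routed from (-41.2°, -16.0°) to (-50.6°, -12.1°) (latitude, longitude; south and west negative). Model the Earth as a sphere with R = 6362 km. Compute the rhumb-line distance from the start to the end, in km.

Δψ = ln[tan(π/4+φ₂/2)/tan(π/4+φ₁/2)] = -0.2366;  Δφ = -0.1641 rad,  Δλ = +0.0681 rad
q = Δφ/Δψ = 0.6935
d = R·√(Δφ² + q²Δλ²) = 6362·0.17072 = 1086 km

1086 km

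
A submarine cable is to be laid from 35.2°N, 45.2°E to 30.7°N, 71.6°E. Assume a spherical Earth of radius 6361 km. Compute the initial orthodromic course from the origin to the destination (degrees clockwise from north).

N = sin Δλ·cos φ₂ = +0.3823;  D = cos φ₁ sin φ₂ − sin φ₁ cos φ₂ cos Δλ = -0.0268
initial course = atan2(N, D) = 94.01°

94.0°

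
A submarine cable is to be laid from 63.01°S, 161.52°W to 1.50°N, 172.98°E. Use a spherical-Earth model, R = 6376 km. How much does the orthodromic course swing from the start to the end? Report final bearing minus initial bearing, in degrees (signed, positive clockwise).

+15.6°

Initial bearing θ₁ = atan2(sin Δλ cos φ₂, cos φ₁ sin φ₂ − sin φ₁ cos φ₂ cos Δλ) = 332.19°
Final bearing θ₂ = (initial bearing from the destination back to the start) + 180° = 347.77°
Δθ = θ₂ − θ₁ = +15.6°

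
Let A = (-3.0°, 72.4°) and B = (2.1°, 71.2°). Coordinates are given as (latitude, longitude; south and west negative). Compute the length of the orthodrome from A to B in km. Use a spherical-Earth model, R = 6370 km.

cos σ = sin φ₁ sin φ₂ + cos φ₁ cos φ₂ cos Δλ
      = sin(-3.00°)sin(2.10°) + cos(-3.00°)cos(2.10°)cos(-1.20°) = 0.9958
σ = 5.239° → d = Rσ = 6370·0.09144 = 582 km

582 km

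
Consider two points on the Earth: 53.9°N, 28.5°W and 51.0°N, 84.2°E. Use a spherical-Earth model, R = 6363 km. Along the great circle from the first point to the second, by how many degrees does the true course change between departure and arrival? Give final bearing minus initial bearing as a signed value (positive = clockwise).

At departure: θ₁ = atan2(sin Δλ cos φ₂, cos φ₁ sin φ₂ − sin φ₁ cos φ₂ cos Δλ) = 41.59°
At arrival: θ₂ = atan2(sin Δλ cos φ₁, −cos φ₂ sin φ₁ + sin φ₂ cos φ₁ cos Δλ) = 141.58°
Δθ = θ₂ − θ₁ = +100.0°

+100.0°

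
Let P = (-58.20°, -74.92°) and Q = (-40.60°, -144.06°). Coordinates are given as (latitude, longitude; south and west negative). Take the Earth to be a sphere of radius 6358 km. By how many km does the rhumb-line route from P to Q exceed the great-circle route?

196 km

Great circle: cos σ = sin φ₁ sin φ₂ + cos φ₁ cos φ₂ cos Δλ,  σ = 0.8016 rad → d_gc = 5096.6 km
Rhumb line: Δψ = +0.4791, q = Δφ/Δψ = 0.6411, d_rh = R√(Δφ²+q²Δλ²) = 5292.4 km
Excess = 5292.4 − 5096.6 = 195.8 ≈ 196 km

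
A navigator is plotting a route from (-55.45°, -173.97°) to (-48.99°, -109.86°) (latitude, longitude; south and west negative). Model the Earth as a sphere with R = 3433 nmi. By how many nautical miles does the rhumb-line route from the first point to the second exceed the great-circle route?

80 nmi

Great circle: cos σ = sin φ₁ sin φ₂ + cos φ₁ cos φ₂ cos Δλ,  σ = 0.6697 rad → d_gc = 2299.11 nmi
Rhumb line: Δψ = +0.1845, q = Δφ/Δψ = 0.6112, d_rh = R√(Δφ²+q²Δλ²) = 2379.58 nmi
Excess = 2379.58 − 2299.11 = 80.47 ≈ 80 nmi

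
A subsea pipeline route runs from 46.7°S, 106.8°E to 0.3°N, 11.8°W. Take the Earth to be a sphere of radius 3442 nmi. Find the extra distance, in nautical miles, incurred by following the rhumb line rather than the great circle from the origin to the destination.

Great circle: cos σ = sin φ₁ sin φ₂ + cos φ₁ cos φ₂ cos Δλ,  σ = 1.9093 rad → d_gc = 6571.90 nmi
Rhumb line: Δψ = +0.9292, q = Δφ/Δψ = 0.8828, d_rh = R√(Δφ²+q²Δλ²) = 6894.42 nmi
Excess = 6894.42 − 6571.90 = 322.52 ≈ 323 nmi

323 nmi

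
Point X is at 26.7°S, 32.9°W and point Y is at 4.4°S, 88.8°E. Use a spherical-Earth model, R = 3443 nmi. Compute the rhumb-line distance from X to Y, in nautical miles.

Rhumb course C = atan2(Δλ, Δψ) with Δψ = ln[tan(π/4+φ₂/2)/tan(π/4+φ₁/2)] = +0.4070, Δλ = +2.1241 → C = 79.15°
d = R·|Δφ| / |cos C| = 3443·0.38921 / 0.18818 = 7121 nmi

7121 nmi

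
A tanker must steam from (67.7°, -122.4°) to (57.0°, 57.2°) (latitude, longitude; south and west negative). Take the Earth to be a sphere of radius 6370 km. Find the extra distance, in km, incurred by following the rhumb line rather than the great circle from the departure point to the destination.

3082 km

Great circle: cos σ = sin φ₁ sin φ₂ + cos φ₁ cos φ₂ cos Δλ,  σ = 0.9652 rad → d_gc = 6148.1 km
Rhumb line: Δψ = -0.4074, q = Δφ/Δψ = 0.4584, d_rh = R√(Δφ²+q²Δλ²) = 9230.5 km
Excess = 9230.5 − 6148.1 = 3082.4 ≈ 3082 km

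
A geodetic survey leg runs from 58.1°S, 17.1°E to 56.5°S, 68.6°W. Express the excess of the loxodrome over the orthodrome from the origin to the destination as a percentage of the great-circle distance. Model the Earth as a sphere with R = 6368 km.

Great circle: σ = 0.7527 rad → d_gc = Rσ = 4793.5 km
Rhumb: Δφ = +0.0279, Δλ = -1.4957, Δψ = +0.0517, q = Δφ/Δψ = 0.5401 → d_rh = R√(Δφ²+q²Δλ²) = 5147.8 km
Excess = (5147.8 − 4793.5) / 4793.5 = 354.3 / 4793.5 = 7.39% ≈ 7.4%

7.4%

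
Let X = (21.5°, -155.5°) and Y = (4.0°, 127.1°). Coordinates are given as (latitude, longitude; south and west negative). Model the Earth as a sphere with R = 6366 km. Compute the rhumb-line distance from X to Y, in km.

8575 km

Rhumb course C = atan2(Δλ, Δψ) with Δψ = ln[tan(π/4+φ₂/2)/tan(π/4+φ₁/2)] = -0.3145, Δλ = -1.3509 → C = 256.89°
d = R·|Δφ| / |cos C| = 6366·0.30543 / 0.22675 = 8575 km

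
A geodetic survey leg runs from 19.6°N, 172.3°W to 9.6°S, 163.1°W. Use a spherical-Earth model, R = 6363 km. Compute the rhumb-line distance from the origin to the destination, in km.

Rhumb course C = atan2(Δλ, Δψ) with Δψ = ln[tan(π/4+φ₂/2)/tan(π/4+φ₁/2)] = -0.5173, Δλ = +0.1606 → C = 162.76°
d = R·|Δφ| / |cos C| = 6363·0.50964 / 0.95505 = 3395 km

3395 km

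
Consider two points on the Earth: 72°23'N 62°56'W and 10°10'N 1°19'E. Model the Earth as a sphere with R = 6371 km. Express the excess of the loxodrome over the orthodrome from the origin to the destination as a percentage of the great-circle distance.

2.8%

Great circle: σ = 1.2686 rad → d_gc = Rσ = 8082.0 km
Rhumb: Δφ = -1.0859, Δλ = +1.1214, Δψ = -1.6862, q = Δφ/Δψ = 0.6440 → d_rh = R√(Δφ²+q²Δλ²) = 8308.3 km
Excess = (8308.3 − 8082.0) / 8082.0 = 226.3 / 8082.0 = 2.80% ≈ 2.8%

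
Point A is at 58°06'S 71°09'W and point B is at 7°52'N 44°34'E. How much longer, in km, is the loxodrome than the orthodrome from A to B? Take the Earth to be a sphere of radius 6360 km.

695 km

Great circle: cos σ = sin φ₁ sin φ₂ + cos φ₁ cos φ₂ cos Δλ,  σ = 1.9213 rad → d_gc = 12219.3 km
Rhumb line: Δψ = +1.3902, q = Δφ/Δψ = 0.8282, d_rh = R√(Δφ²+q²Δλ²) = 12914.5 km
Excess = 12914.5 − 12219.3 = 695.2 ≈ 695 km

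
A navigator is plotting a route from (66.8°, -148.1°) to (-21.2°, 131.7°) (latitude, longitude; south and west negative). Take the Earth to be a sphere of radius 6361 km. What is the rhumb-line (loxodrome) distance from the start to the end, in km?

Rhumb course C = atan2(Δλ, Δψ) with Δψ = ln[tan(π/4+φ₂/2)/tan(π/4+φ₁/2)] = -1.9622, Δλ = -1.3998 → C = 215.50°
d = R·|Δφ| / |cos C| = 6361·1.53589 / 0.81409 = 12001 km

12001 km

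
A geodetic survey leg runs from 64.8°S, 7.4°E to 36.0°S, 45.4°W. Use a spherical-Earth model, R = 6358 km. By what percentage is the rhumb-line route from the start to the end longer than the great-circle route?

Great circle: σ = 0.7376 rad → d_gc = Rσ = 4689.5 km
Rhumb: Δφ = +0.5027, Δλ = -0.9215, Δψ = +0.8239, q = Δφ/Δψ = 0.6101 → d_rh = R√(Δφ²+q²Δλ²) = 4794.8 km
Excess = (4794.8 − 4689.5) / 4689.5 = 105.3 / 4689.5 = 2.245% ≈ 2.2%

2.2%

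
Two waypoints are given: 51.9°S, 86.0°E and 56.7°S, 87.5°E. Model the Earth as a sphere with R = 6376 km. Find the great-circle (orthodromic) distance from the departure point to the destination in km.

543 km

cos σ = sin φ₁ sin φ₂ + cos φ₁ cos φ₂ cos Δλ
      = sin(-51.90°)sin(-56.70°) + cos(-51.90°)cos(-56.70°)cos(1.50°) = 0.9964
σ = 4.879° → d = Rσ = 6376·0.08515 = 543 km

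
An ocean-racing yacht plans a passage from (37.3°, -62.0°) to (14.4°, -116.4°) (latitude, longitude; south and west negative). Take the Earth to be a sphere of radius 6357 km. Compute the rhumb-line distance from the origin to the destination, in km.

Δψ = ln[tan(π/4+φ₂/2)/tan(π/4+φ₁/2)] = -0.4485;  Δφ = -0.3997 rad,  Δλ = -0.9495 rad
q = Δφ/Δψ = 0.8911
d = R·√(Δφ² + q²Δλ²) = 6357·0.93569 = 5948 km

5948 km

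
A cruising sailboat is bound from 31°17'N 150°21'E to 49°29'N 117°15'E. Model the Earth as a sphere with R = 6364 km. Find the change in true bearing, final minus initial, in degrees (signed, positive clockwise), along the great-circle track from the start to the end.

-22.1°

Initial bearing θ₁ = atan2(sin Δλ cos φ₂, cos φ₁ sin φ₂ − sin φ₁ cos φ₂ cos Δλ) = 315.98°
Final bearing θ₂ = (initial bearing from the destination back to the start) + 180° = 293.91°
Δθ = θ₂ − θ₁ = -22.1°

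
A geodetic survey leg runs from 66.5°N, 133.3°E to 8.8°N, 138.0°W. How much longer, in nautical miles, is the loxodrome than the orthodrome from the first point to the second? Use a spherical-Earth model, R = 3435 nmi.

Great circle: cos σ = sin φ₁ sin φ₂ + cos φ₁ cos φ₂ cos Δλ,  σ = 1.4210 rad → d_gc = 4881.1 nmi
Rhumb line: Δψ = -1.4160, q = Δφ/Δψ = 0.7112, d_rh = R√(Δφ²+q²Δλ²) = 5125.3 nmi
Excess = 5125.3 − 4881.1 = 244.2 ≈ 244 nmi

244 nmi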